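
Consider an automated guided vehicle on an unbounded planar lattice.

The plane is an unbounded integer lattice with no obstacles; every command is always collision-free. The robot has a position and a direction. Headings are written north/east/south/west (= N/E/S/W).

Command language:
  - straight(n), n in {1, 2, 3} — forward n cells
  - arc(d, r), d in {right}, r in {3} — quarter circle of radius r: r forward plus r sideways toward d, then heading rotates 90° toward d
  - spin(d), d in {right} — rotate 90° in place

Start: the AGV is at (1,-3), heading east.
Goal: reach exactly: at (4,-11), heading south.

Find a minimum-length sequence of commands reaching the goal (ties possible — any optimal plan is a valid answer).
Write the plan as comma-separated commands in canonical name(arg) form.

arc(right, 3), straight(3), straight(2)

from: at (1,-3), heading east
[1] after arc(right, 3): at (4,-6), heading south
[2] after straight(3): at (4,-9), heading south
[3] after straight(2): at (4,-11), heading south
minimal: 3 command(s), checked below 3.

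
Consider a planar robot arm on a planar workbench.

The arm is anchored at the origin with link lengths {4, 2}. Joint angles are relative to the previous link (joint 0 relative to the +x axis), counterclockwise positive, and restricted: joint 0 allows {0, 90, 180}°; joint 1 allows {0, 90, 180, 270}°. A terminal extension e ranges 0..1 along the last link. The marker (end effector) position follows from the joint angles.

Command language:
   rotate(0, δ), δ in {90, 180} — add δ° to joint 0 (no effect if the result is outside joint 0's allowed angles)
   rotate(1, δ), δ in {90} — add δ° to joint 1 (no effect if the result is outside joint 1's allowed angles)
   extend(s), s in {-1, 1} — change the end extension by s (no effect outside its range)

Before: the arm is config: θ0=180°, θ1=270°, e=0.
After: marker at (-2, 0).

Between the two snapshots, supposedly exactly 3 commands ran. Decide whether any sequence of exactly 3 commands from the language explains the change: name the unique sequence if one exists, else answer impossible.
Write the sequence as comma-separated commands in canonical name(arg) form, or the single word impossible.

start: config: θ0=180°, θ1=270°, e=0
1. rotate(1, 90) → config: θ0=180°, θ1=0°, e=0
2. rotate(1, 90) → config: θ0=180°, θ1=90°, e=0
3. rotate(1, 90) → config: θ0=180°, θ1=180°, e=0
no rival 3-sequence matches.

rotate(1, 90), rotate(1, 90), rotate(1, 90)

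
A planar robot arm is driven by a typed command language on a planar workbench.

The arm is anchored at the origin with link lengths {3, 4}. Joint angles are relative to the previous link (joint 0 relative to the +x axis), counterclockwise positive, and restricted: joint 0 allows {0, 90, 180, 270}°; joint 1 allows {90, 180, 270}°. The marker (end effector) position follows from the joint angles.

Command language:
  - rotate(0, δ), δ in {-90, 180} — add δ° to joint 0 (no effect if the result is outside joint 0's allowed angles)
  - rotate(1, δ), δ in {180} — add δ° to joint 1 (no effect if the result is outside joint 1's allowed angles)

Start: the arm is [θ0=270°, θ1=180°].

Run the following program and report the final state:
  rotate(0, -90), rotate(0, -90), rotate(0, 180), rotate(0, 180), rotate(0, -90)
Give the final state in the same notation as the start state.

[θ0=0°, θ1=180°]

start: [θ0=270°, θ1=180°]
1. rotate(0, -90) → [θ0=180°, θ1=180°]
2. rotate(0, -90) → [θ0=90°, θ1=180°]
3. rotate(0, 180) → [θ0=270°, θ1=180°]
4. rotate(0, 180) → [θ0=90°, θ1=180°]
5. rotate(0, -90) → [θ0=0°, θ1=180°]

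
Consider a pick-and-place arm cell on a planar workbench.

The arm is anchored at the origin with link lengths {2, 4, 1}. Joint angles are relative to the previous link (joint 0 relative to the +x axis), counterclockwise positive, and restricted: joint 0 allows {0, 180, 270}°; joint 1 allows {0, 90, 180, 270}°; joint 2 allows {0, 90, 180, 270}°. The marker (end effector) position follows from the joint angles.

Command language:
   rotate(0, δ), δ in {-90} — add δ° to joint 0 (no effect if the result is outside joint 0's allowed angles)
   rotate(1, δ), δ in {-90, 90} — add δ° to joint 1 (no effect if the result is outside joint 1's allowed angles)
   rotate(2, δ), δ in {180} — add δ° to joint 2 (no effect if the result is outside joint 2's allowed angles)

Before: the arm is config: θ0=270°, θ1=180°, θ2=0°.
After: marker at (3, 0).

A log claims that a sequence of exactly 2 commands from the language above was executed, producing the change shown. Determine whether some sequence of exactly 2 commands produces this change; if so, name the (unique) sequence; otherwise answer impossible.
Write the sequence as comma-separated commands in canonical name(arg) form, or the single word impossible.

rotate(0, -90), rotate(0, -90)

from: config: θ0=270°, θ1=180°, θ2=0°
[1] after rotate(0, -90): config: θ0=180°, θ1=180°, θ2=0°
[2] after rotate(0, -90): config: θ0=180°, θ1=180°, θ2=0°
no other 2-command option fits: unique.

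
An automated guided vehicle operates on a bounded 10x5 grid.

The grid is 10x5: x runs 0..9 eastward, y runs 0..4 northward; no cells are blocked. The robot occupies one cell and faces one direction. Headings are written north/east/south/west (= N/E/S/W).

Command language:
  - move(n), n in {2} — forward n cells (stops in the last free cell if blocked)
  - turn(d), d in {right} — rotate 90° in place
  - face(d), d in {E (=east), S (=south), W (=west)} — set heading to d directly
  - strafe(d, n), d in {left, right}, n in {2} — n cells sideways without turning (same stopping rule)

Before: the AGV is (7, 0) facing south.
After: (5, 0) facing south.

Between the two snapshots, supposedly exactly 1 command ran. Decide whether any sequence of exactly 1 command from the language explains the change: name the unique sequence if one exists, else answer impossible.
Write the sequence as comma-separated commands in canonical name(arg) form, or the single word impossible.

strafe(right, 2)

key: heading stays S — the single command does not turn
from: (7, 0) facing south
t=1 strafe(right, 2) ⇒ (5, 0) facing south
no rival 1-sequence matches.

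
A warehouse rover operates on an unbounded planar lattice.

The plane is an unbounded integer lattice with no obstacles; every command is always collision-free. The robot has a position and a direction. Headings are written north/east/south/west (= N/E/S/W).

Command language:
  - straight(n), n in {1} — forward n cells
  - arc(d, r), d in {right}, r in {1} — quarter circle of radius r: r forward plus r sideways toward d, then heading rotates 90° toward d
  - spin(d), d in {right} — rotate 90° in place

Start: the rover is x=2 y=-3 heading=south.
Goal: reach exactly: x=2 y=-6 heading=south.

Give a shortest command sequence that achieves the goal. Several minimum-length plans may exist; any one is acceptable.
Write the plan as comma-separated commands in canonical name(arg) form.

straight(1), straight(1), straight(1)

begin: x=2 y=-3 heading=south
[1] after straight(1): x=2 y=-4 heading=south
[2] after straight(1): x=2 y=-5 heading=south
[3] after straight(1): x=2 y=-6 heading=south
no 2-step plan works, so 3 is optimal.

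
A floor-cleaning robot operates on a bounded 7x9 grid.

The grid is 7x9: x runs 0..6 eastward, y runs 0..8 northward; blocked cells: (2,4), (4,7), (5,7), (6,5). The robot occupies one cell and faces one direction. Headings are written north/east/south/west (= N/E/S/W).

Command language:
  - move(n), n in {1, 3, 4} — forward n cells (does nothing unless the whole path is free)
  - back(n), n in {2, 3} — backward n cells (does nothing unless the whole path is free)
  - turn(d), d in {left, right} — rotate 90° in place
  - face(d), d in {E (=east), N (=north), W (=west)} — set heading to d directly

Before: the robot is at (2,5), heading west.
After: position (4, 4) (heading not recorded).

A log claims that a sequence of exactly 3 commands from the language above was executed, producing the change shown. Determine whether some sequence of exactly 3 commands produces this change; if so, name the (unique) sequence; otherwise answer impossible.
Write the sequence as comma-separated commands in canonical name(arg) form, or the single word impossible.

key: order matters: swapping back(2) and move(1) lands elsewhere
initial: at (2,5), heading west
step 1 (back(2)): at (4,5), heading west
step 2 (turn(left)): at (4,5), heading south
step 3 (move(1)): at (4,4), heading south
all 1000 alternatives checked — unique.

back(2), turn(left), move(1)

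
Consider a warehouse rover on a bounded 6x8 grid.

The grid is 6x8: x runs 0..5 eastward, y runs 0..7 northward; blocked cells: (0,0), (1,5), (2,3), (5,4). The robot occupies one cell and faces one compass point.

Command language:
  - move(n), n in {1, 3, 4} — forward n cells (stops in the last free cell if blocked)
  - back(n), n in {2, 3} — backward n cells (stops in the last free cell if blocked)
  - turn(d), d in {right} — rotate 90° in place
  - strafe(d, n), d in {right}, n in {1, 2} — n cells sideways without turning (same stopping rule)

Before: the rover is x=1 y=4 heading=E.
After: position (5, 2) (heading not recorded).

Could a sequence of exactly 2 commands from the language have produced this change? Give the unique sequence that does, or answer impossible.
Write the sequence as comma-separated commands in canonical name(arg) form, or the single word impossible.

key: running move(4) before strafe(right, 2) would end elsewhere — order is forced
from: x=1 y=4 heading=E
step 1 (strafe(right, 2)): x=1 y=2 heading=E
step 2 (move(4)): x=5 y=2 heading=E
uniquely the one of 64 2-step routes that fits.

strafe(right, 2), move(4)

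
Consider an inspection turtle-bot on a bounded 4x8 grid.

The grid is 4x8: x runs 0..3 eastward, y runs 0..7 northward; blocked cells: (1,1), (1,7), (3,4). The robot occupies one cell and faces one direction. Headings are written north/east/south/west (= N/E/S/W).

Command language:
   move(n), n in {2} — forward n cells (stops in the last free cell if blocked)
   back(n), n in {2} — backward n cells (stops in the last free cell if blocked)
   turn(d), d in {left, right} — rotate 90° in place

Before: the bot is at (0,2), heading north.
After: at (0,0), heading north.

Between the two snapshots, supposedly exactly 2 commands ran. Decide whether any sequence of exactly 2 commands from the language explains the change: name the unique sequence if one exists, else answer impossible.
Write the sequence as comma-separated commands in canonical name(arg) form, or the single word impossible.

back(2), back(2)

key: the second back(2) runs into the grid edge before its full distance
start: at (0,2), heading north
[1] after back(2): at (0,0), heading north
[2] after back(2): at (0,0), heading north
no other 2-command option fits: unique.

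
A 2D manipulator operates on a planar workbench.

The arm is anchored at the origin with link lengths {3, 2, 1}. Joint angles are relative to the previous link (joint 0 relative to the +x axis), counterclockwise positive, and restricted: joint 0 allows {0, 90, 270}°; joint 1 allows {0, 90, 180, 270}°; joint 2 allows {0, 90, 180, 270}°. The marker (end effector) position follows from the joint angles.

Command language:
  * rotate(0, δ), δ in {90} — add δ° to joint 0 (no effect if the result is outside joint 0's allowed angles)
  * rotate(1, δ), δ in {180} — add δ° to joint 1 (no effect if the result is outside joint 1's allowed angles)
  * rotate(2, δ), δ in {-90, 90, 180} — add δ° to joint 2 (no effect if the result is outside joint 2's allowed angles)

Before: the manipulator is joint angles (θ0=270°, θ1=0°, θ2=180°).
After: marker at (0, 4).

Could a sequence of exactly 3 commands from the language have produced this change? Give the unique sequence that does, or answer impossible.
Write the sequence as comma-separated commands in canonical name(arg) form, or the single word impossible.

t0: joint angles (θ0=270°, θ1=0°, θ2=180°)
[1] after rotate(0, 90): joint angles (θ0=0°, θ1=0°, θ2=180°)
[2] after rotate(0, 90): joint angles (θ0=90°, θ1=0°, θ2=180°)
[3] after rotate(0, 90): joint angles (θ0=90°, θ1=0°, θ2=180°)
no other 3-command option fits: unique.

rotate(0, 90), rotate(0, 90), rotate(0, 90)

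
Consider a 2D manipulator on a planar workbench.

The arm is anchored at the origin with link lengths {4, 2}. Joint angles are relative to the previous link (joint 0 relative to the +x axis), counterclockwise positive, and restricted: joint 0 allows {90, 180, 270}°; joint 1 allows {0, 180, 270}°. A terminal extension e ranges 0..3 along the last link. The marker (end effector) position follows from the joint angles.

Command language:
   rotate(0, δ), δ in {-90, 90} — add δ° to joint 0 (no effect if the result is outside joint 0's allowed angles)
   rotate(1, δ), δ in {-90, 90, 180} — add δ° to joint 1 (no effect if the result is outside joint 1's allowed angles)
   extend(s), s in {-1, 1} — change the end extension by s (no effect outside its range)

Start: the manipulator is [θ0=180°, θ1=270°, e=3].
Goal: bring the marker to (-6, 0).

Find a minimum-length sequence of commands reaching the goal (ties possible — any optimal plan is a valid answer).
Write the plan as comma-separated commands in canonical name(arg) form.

extend(-1), extend(-1), extend(-1), rotate(1, 90)

from: [θ0=180°, θ1=270°, e=3]
step 1 (extend(-1)): [θ0=180°, θ1=270°, e=2]
step 2 (extend(-1)): [θ0=180°, θ1=270°, e=1]
step 3 (extend(-1)): [θ0=180°, θ1=270°, e=0]
step 4 (rotate(1, 90)): [θ0=180°, θ1=0°, e=0]
minimal: 4 command(s), checked below 4.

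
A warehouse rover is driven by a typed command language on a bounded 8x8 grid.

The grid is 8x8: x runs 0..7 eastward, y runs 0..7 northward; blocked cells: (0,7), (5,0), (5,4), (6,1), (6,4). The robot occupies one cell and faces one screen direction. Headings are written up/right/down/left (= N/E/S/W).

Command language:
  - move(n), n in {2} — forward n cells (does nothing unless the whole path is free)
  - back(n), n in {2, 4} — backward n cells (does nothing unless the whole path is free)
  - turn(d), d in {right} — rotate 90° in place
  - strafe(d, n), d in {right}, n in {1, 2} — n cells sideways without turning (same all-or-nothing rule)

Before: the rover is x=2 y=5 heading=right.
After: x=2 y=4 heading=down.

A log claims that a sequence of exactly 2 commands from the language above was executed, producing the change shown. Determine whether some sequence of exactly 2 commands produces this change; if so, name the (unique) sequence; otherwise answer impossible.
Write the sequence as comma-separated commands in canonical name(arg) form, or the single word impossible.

strafe(right, 1), turn(right)

key: running turn(right) before strafe(right, 1) would end elsewhere — order is forced
start: x=2 y=5 heading=right
t=1 strafe(right, 1) ⇒ x=2 y=4 heading=right
t=2 turn(right) ⇒ x=2 y=4 heading=down
no other 2-command option fits: unique.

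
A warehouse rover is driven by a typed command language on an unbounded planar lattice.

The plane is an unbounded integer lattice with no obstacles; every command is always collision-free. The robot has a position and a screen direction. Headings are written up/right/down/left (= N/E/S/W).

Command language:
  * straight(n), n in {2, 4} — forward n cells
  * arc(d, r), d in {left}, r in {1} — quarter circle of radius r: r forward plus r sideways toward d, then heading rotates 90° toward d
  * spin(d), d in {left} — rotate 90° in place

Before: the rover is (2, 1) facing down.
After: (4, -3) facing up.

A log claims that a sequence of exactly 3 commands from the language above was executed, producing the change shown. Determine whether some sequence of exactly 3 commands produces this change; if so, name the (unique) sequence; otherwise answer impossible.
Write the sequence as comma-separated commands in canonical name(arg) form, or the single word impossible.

key: position moved to (4,-3) AND the heading swung to N — translation plus rotation needed
from: (2, 1) facing down
1. straight(4) → (2, -3) facing down
2. arc(left, 1) → (3, -4) facing right
3. arc(left, 1) → (4, -3) facing up
uniquely the one of 64 3-step routes that fits.

straight(4), arc(left, 1), arc(left, 1)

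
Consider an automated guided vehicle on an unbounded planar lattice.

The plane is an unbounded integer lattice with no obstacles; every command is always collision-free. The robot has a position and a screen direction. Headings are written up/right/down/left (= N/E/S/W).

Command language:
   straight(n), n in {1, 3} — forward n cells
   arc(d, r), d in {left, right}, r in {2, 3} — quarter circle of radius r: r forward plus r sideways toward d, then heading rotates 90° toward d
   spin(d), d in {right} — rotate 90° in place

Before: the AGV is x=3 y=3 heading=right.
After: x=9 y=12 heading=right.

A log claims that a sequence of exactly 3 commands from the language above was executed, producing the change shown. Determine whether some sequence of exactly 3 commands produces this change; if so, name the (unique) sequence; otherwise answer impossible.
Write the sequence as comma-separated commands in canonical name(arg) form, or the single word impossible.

arc(left, 3), straight(3), arc(right, 3)

key: still facing E at the end — net rotation zero over 3 steps
start: x=3 y=3 heading=right
1. arc(left, 3) → x=6 y=6 heading=up
2. straight(3) → x=6 y=9 heading=up
3. arc(right, 3) → x=9 y=12 heading=right
all 343 alternatives checked — unique.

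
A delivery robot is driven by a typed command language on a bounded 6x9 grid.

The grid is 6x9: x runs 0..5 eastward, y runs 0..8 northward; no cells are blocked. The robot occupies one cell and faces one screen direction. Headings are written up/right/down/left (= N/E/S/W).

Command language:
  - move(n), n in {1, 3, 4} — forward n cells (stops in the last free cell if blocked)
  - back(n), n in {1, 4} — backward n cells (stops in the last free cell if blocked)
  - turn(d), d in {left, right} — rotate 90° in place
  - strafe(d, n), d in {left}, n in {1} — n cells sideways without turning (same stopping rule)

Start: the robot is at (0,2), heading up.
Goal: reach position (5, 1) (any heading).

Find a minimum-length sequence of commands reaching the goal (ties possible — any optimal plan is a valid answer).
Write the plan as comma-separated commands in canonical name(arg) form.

back(1), turn(right), move(4), move(4)

t0: at (0,2), heading up
t=1 back(1) ⇒ at (0,1), heading up
t=2 turn(right) ⇒ at (0,1), heading right
t=3 move(4) ⇒ at (4,1), heading right
t=4 move(4) ⇒ at (5,1), heading right
no 3-step plan works, so 4 is optimal.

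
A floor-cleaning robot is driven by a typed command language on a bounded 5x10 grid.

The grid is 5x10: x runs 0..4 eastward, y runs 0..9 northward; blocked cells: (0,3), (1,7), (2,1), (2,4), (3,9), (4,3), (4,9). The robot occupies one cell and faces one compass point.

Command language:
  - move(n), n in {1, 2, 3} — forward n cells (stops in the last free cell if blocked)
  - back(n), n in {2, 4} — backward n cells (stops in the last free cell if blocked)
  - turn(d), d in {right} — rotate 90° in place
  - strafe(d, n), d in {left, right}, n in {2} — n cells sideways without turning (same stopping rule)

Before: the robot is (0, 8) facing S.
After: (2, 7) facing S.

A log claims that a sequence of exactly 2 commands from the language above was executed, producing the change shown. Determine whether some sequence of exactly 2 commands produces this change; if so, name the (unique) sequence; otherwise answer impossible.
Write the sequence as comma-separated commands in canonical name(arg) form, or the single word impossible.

strafe(left, 2), move(1)

key: still facing S at the end — nothing in the sequence rotates
begin: (0, 8) facing S
1. strafe(left, 2) → (2, 8) facing S
2. move(1) → (2, 7) facing S
all 64 alternatives checked — unique.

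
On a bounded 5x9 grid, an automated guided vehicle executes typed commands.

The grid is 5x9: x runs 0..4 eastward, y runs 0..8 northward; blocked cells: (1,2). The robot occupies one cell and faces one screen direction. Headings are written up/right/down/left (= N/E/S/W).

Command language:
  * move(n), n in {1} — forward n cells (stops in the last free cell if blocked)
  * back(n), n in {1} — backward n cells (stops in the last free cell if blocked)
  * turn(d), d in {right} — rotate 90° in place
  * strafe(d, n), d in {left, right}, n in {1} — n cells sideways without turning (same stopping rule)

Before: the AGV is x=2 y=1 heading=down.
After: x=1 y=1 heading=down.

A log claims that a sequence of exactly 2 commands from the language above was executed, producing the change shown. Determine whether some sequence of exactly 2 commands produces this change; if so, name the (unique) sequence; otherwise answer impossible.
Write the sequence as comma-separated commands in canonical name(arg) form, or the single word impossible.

strafe(right, 1), back(1)

key: order matters: swapping strafe(right, 1) and back(1) lands elsewhere
begin: x=2 y=1 heading=down
step 1 (strafe(right, 1)): x=1 y=1 heading=down
step 2 (back(1)): x=1 y=1 heading=down
uniquely the one of 25 2-step routes that fits.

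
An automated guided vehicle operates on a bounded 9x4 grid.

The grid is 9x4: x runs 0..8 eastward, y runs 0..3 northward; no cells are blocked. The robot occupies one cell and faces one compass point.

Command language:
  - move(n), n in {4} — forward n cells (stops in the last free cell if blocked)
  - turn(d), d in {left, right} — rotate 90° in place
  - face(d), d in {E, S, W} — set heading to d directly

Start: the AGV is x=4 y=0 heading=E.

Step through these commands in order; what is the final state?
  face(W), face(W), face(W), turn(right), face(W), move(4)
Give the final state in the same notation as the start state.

t0: x=4 y=0 heading=E
t=1 face(W) ⇒ x=4 y=0 heading=W
t=2 face(W) ⇒ x=4 y=0 heading=W
t=3 face(W) ⇒ x=4 y=0 heading=W
t=4 turn(right) ⇒ x=4 y=0 heading=N
t=5 face(W) ⇒ x=4 y=0 heading=W
t=6 move(4) ⇒ x=0 y=0 heading=W

x=0 y=0 heading=W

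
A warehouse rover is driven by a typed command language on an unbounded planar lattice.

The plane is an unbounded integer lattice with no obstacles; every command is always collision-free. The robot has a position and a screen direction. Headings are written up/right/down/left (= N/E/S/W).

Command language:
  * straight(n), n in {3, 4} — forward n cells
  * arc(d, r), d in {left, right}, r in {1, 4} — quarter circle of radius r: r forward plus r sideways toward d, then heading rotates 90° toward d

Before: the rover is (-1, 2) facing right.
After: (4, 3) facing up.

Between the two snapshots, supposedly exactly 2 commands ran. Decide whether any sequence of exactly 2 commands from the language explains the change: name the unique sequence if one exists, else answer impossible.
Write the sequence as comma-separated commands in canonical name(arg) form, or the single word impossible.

straight(4), arc(left, 1)

key: position moved to (4,3) AND the heading swung to N — translation plus rotation needed
from: (-1, 2) facing right
1. straight(4) → (3, 2) facing right
2. arc(left, 1) → (4, 3) facing up
no rival 2-sequence matches.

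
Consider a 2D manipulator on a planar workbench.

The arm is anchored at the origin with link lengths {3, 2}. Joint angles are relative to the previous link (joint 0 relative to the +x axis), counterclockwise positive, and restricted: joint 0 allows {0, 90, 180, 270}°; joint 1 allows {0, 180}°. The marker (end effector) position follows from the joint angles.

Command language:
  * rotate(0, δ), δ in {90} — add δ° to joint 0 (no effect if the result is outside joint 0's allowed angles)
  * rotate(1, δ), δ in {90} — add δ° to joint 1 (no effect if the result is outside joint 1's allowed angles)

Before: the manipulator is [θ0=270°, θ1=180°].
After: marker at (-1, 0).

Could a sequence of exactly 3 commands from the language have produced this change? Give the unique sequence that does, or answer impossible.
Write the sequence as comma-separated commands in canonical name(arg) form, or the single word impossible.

begin: [θ0=270°, θ1=180°]
step 1 (rotate(0, 90)): [θ0=0°, θ1=180°]
step 2 (rotate(0, 90)): [θ0=90°, θ1=180°]
step 3 (rotate(0, 90)): [θ0=180°, θ1=180°]
no other 3-command option fits: unique.

rotate(0, 90), rotate(0, 90), rotate(0, 90)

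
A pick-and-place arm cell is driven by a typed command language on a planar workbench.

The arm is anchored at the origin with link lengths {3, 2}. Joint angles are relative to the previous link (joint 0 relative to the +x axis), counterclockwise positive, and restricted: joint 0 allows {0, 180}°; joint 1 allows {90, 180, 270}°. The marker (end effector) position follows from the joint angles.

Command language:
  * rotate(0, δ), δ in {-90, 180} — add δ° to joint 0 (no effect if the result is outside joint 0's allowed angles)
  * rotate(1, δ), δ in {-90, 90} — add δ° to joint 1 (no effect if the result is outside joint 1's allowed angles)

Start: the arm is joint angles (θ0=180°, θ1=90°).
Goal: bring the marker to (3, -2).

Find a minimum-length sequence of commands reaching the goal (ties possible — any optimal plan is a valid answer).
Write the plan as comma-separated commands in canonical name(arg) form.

t0: joint angles (θ0=180°, θ1=90°)
[1] after rotate(0, 180): joint angles (θ0=0°, θ1=90°)
[2] after rotate(1, 90): joint angles (θ0=0°, θ1=180°)
[3] after rotate(1, 90): joint angles (θ0=0°, θ1=270°)
shorter routes all fall short; 3 is best.

rotate(0, 180), rotate(1, 90), rotate(1, 90)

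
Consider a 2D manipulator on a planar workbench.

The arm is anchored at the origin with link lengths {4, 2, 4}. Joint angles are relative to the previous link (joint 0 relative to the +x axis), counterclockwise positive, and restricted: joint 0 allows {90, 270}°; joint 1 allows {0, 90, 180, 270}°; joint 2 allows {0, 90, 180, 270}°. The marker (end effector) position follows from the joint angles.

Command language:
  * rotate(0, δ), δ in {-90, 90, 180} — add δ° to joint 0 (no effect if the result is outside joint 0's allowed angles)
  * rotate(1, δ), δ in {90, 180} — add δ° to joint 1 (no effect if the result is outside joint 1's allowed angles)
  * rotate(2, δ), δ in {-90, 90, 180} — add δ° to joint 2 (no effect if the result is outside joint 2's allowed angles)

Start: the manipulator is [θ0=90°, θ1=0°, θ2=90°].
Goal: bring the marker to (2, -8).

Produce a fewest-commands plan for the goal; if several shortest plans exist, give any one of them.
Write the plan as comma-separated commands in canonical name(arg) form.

start: [θ0=90°, θ1=0°, θ2=90°]
step 1 (rotate(0, 180)): [θ0=270°, θ1=0°, θ2=90°]
step 2 (rotate(2, 180)): [θ0=270°, θ1=0°, θ2=270°]
step 3 (rotate(1, 90)): [θ0=270°, θ1=90°, θ2=270°]
minimal: 3 command(s), checked below 3.

rotate(0, 180), rotate(2, 180), rotate(1, 90)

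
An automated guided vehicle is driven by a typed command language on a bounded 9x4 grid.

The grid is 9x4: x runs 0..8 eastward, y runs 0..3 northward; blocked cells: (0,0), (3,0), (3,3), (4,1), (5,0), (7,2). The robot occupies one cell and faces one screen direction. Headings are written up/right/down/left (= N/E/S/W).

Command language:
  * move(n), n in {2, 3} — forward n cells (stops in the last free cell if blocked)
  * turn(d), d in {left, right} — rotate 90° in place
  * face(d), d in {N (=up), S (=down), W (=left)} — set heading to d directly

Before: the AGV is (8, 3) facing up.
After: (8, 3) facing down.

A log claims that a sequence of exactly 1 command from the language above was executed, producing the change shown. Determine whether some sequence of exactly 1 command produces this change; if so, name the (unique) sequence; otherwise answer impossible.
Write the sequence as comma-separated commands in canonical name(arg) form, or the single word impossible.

face(S)

key: (8,3) unchanged — the single command moves nothing
t0: (8, 3) facing up
t=1 face(S) ⇒ (8, 3) facing down
no other 1-command option fits: unique.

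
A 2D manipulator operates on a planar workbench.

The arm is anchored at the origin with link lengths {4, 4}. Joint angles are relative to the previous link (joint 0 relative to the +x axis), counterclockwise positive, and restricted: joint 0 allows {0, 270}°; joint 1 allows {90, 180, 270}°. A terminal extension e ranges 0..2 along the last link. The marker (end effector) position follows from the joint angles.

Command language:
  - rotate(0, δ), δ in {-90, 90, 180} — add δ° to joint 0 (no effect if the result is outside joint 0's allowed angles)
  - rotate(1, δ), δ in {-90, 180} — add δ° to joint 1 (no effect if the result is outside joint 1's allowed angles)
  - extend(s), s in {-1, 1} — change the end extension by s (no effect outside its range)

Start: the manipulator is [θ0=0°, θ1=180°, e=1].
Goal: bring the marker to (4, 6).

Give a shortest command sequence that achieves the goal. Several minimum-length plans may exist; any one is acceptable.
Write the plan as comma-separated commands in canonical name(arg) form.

extend(1), rotate(1, -90)

initial: [θ0=0°, θ1=180°, e=1]
t=1 extend(1) ⇒ [θ0=0°, θ1=180°, e=2]
t=2 rotate(1, -90) ⇒ [θ0=0°, θ1=90°, e=2]
no 1-step plan works, so 2 is optimal.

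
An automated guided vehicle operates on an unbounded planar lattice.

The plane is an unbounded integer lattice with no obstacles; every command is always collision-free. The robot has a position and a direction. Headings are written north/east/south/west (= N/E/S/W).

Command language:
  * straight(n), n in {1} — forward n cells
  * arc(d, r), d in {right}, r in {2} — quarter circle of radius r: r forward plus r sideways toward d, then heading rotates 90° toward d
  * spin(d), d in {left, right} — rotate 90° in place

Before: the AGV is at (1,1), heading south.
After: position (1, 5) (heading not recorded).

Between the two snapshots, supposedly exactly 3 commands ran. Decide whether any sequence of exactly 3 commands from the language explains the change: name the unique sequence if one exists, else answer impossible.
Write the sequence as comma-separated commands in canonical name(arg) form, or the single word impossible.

spin(right), arc(right, 2), arc(right, 2)

key: running arc(right, 2) before spin(right) would end elsewhere — order is forced
t0: at (1,1), heading south
[1] after spin(right): at (1,1), heading west
[2] after arc(right, 2): at (-1,3), heading north
[3] after arc(right, 2): at (1,5), heading east
no other 3-command option fits: unique.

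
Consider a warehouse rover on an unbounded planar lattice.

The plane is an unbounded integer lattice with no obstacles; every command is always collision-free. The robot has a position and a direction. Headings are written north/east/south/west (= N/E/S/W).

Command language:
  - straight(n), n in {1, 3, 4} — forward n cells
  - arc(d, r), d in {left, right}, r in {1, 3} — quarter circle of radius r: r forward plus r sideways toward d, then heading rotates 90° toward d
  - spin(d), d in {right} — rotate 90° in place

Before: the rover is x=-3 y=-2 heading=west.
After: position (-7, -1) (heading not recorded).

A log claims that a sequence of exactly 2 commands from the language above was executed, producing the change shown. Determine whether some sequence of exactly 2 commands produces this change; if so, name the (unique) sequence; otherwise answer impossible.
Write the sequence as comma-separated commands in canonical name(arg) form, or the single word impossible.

straight(3), arc(right, 1)

key: order matters: swapping straight(3) and arc(right, 1) lands elsewhere
begin: x=-3 y=-2 heading=west
1. straight(3) → x=-6 y=-2 heading=west
2. arc(right, 1) → x=-7 y=-1 heading=north
no other 2-command option fits: unique.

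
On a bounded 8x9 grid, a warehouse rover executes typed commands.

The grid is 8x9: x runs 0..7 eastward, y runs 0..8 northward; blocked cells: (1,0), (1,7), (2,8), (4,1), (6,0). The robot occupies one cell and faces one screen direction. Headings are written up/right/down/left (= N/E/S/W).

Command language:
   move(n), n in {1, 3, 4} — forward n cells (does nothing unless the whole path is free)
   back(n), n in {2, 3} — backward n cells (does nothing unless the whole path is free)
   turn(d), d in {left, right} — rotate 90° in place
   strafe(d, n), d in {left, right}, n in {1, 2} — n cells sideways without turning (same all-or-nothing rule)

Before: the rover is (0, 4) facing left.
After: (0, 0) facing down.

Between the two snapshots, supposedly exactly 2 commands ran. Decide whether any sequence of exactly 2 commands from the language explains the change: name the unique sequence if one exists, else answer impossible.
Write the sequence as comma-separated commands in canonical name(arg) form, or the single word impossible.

key: cell and facing (now S) both changed — the 2 commands mix motion and turning
initial: (0, 4) facing left
[1] after turn(left): (0, 4) facing down
[2] after move(4): (0, 0) facing down
uniquely the one of 121 2-step routes that fits.

turn(left), move(4)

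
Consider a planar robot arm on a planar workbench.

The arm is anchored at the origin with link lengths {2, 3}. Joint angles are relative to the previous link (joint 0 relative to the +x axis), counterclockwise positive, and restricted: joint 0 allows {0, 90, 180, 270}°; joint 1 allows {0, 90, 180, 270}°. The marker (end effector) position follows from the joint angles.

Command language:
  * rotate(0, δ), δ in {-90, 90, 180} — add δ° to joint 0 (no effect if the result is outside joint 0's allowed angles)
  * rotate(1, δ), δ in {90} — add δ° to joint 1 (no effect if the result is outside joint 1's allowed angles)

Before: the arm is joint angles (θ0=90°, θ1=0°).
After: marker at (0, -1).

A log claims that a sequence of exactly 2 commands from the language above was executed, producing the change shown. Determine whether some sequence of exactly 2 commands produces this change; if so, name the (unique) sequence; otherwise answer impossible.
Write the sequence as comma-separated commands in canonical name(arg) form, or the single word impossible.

rotate(1, 90), rotate(1, 90)

start: joint angles (θ0=90°, θ1=0°)
1. rotate(1, 90) → joint angles (θ0=90°, θ1=90°)
2. rotate(1, 90) → joint angles (θ0=90°, θ1=180°)
no other 2-command option fits: unique.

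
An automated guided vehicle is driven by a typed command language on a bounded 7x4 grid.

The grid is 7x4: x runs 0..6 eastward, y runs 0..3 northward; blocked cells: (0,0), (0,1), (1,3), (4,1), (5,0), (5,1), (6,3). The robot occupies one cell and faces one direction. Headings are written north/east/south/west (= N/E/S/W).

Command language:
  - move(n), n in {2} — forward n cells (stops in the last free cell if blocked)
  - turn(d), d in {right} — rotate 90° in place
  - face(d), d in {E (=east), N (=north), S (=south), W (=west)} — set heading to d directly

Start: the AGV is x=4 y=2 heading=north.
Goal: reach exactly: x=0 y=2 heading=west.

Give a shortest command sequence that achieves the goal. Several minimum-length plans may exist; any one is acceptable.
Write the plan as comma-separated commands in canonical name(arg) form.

face(W), move(2), move(2)

start: x=4 y=2 heading=north
[1] after face(W): x=4 y=2 heading=west
[2] after move(2): x=2 y=2 heading=west
[3] after move(2): x=0 y=2 heading=west
shorter routes all fall short; 3 is best.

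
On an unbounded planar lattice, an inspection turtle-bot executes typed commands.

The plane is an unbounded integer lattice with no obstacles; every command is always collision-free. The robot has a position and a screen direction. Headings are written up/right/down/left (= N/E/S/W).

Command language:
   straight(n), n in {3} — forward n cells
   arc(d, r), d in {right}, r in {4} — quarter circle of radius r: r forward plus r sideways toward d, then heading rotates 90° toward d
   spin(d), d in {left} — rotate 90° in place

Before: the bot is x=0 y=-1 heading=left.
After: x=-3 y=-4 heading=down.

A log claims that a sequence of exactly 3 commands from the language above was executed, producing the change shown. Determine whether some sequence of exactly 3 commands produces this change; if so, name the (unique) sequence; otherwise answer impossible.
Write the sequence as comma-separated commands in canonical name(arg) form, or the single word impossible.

key: cell and facing (now S) both changed — the 3 commands mix motion and turning
begin: x=0 y=-1 heading=left
step 1 (straight(3)): x=-3 y=-1 heading=left
step 2 (spin(left)): x=-3 y=-1 heading=down
step 3 (straight(3)): x=-3 y=-4 heading=down
no other 3-command option fits: unique.

straight(3), spin(left), straight(3)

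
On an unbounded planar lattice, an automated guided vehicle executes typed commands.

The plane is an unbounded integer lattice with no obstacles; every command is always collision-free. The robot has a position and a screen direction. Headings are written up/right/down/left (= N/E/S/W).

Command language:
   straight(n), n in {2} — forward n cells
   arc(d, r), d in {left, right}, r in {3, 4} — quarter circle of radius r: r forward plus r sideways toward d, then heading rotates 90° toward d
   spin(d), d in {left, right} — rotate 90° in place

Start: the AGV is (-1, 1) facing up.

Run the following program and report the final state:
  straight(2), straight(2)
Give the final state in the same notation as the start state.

initial: (-1, 1) facing up
t=1 straight(2) ⇒ (-1, 3) facing up
t=2 straight(2) ⇒ (-1, 5) facing up

(-1, 5) facing up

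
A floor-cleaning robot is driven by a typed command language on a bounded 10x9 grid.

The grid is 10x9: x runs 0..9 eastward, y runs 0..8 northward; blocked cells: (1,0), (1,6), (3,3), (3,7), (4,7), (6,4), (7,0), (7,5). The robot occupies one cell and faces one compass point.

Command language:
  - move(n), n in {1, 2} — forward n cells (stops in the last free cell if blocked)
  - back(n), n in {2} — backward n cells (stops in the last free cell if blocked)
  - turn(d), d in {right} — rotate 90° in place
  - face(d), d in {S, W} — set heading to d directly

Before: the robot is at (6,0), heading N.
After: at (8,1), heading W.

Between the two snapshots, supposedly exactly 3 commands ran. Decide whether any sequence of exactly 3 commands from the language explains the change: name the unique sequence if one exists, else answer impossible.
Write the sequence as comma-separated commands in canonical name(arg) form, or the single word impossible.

key: order matters: swapping move(1) and back(2) lands elsewhere
from: at (6,0), heading N
[1] after move(1): at (6,1), heading N
[2] after face(W): at (6,1), heading W
[3] after back(2): at (8,1), heading W
no rival 3-sequence matches.

move(1), face(W), back(2)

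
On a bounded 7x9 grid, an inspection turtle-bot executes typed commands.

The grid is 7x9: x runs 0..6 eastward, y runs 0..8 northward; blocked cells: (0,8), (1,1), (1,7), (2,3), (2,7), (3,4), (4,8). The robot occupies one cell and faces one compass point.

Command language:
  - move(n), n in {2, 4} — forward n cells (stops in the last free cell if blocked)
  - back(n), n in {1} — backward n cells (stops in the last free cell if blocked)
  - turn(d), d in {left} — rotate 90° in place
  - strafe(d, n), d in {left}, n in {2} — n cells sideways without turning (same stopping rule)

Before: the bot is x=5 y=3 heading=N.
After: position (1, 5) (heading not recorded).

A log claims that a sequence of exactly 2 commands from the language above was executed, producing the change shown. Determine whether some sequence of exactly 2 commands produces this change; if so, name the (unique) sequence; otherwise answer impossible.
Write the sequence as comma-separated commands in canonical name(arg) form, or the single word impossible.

all 25 sequences checked — none match.

impossible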